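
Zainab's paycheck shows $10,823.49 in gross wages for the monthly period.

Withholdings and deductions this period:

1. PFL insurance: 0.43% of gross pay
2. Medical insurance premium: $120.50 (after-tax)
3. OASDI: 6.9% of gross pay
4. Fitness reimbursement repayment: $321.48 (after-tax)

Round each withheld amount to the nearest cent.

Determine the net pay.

OASDI: $10,823.49 × 0.069 = $746.82
PFL insurance: $10,823.49 × 0.0043 = $46.54
Medical insurance premium: $120.50
Fitness reimbursement repayment: $321.48
Total deductions = $746.82 + $46.54 + $120.50 + $321.48 = $1,235.34
Net pay = $10,823.49 − $1,235.34 = $9,588.15

$9,588.15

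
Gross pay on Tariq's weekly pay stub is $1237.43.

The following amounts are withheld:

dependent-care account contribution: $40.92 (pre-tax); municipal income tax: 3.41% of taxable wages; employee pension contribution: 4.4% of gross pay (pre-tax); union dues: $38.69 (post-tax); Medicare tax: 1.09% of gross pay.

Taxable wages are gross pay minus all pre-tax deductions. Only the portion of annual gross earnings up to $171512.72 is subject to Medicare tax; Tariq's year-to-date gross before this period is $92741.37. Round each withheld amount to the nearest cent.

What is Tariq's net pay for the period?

Employee pension contribution: $1237.43 × 0.044 = $54.45
Dependent-care account contribution: $40.92
Pre-tax total = $54.45 + $40.92 = $95.37
Taxable wages = $1237.43 − $95.37 = $1142.06
Municipal income tax: $1142.06 × 0.0341 = $38.94
Medicare tax: cap not yet reached, full $1237.43 is subject → $1237.43 × 0.0109 = $13.49
Union dues: $38.69
Total deductions = $54.45 + $40.92 + $38.94 + $13.49 + $38.69 = $186.49
Net pay = $1237.43 − $186.49 = $1050.94

$1050.94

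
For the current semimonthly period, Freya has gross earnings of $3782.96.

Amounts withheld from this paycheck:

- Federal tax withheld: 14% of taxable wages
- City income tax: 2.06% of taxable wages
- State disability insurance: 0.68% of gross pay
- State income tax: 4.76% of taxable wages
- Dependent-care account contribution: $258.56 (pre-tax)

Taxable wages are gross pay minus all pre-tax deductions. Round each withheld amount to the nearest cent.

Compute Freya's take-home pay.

Dependent-care account contribution: $258.56
Taxable wages = $3782.96 − $258.56 = $3524.40
City income tax: $3524.40 × 0.0206 = $72.60
State income tax: $3524.40 × 0.0476 = $167.76
Federal tax withheld: $3524.40 × 0.14 = $493.42
State disability insurance: $3782.96 × 0.0068 = $25.72
Total deductions = $258.56 + $72.60 + $167.76 + $493.42 + $25.72 = $1018.06
Net pay = $3782.96 − $1018.06 = $2764.90

$2764.90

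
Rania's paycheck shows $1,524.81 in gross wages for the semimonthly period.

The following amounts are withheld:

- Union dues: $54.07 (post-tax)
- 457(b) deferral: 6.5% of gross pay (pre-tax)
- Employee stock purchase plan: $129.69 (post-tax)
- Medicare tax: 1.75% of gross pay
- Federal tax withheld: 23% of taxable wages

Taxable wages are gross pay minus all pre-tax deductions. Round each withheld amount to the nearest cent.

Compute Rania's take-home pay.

$887.35

457(b) deferral: $1,524.81 × 0.065 = $99.11
Taxable wages = $1,524.81 − $99.11 = $1,425.70
Federal tax withheld: $1,425.70 × 0.23 = $327.91
Medicare tax: $1,524.81 × 0.0175 = $26.68
Union dues: $54.07
Employee stock purchase plan: $129.69
Total deductions = $99.11 + $327.91 + $26.68 + $54.07 + $129.69 = $637.46
Net pay = $1,524.81 − $637.46 = $887.35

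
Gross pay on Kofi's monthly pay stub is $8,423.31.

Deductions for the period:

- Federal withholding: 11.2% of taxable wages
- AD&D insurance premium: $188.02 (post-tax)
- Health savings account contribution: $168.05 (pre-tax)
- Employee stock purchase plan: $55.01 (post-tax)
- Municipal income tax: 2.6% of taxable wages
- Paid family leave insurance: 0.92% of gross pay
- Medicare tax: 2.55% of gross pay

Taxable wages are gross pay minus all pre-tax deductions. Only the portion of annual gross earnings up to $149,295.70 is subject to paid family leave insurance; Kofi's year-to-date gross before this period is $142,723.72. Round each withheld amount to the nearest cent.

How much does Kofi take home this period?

Health savings account contribution: $168.05
Taxable wages = $8,423.31 − $168.05 = $8,255.26
Federal withholding: $8,255.26 × 0.112 = $924.59
Municipal income tax: $8,255.26 × 0.026 = $214.64
Medicare tax: $8,423.31 × 0.0255 = $214.79
Paid family leave insurance: only $149,295.70 − $142,723.72 = $6,571.98 of this check is subject → $6,571.98 × 0.0092 = $60.46
Employee stock purchase plan: $55.01
AD&D insurance premium: $188.02
Total deductions = $168.05 + $924.59 + $214.64 + $214.79 + $60.46 + $55.01 + $188.02 = $1,825.56
Net pay = $8,423.31 − $1,825.56 = $6,597.75

$6,597.75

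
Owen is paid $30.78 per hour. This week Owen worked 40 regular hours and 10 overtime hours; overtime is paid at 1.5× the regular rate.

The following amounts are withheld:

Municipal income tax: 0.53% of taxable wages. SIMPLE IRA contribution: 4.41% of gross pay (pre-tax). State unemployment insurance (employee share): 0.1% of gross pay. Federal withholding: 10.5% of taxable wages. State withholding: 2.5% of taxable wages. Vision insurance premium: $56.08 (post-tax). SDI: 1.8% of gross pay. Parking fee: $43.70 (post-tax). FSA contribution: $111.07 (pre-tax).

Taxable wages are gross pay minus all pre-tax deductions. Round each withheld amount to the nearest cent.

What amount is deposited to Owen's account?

$1171.31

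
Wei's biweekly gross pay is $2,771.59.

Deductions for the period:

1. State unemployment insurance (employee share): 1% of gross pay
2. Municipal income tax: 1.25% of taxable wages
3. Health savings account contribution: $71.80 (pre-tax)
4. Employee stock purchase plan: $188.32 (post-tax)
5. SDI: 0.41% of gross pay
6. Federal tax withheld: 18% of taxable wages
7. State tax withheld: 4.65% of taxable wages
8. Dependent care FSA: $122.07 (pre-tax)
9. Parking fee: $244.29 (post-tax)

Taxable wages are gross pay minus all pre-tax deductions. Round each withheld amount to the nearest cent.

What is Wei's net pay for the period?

$1,489.96

Dependent care FSA: $122.07
Health savings account contribution: $71.80
Pre-tax total = $122.07 + $71.80 = $193.87
Taxable wages = $2,771.59 − $193.87 = $2,577.72
State tax withheld: $2,577.72 × 0.0465 = $119.86
Federal tax withheld: $2,577.72 × 0.18 = $463.99
Municipal income tax: $2,577.72 × 0.0125 = $32.22
SDI: $2,771.59 × 0.0041 = $11.36
State unemployment insurance (employee share): $2,771.59 × 0.01 = $27.72
Parking fee: $244.29
Employee stock purchase plan: $188.32
Total deductions = $122.07 + $71.80 + $119.86 + $463.99 + $32.22 + $11.36 + $27.72 + $244.29 + $188.32 = $1,281.63
Net pay = $2,771.59 − $1,281.63 = $1,489.96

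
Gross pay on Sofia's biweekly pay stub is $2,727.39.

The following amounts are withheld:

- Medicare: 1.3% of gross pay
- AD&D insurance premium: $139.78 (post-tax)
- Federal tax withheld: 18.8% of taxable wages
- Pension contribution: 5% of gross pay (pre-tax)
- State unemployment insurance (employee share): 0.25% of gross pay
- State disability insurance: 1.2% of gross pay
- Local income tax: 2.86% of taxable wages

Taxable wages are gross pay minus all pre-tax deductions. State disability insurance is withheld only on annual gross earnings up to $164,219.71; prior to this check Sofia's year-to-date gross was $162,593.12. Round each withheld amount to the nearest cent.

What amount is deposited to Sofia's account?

Pension contribution: $2,727.39 × 0.05 = $136.37
Taxable wages = $2,727.39 − $136.37 = $2,591.02
Federal tax withheld: $2,591.02 × 0.188 = $487.11
Local income tax: $2,591.02 × 0.0286 = $74.10
State unemployment insurance (employee share): $2,727.39 × 0.0025 = $6.82
State disability insurance: only $164,219.71 − $162,593.12 = $1,626.59 of this check is subject → $1,626.59 × 0.012 = $19.52
Medicare: $2,727.39 × 0.013 = $35.46
AD&D insurance premium: $139.78
Total deductions = $136.37 + $487.11 + $74.10 + $6.82 + $19.52 + $35.46 + $139.78 = $899.16
Net pay = $2,727.39 − $899.16 = $1,828.23

$1,828.23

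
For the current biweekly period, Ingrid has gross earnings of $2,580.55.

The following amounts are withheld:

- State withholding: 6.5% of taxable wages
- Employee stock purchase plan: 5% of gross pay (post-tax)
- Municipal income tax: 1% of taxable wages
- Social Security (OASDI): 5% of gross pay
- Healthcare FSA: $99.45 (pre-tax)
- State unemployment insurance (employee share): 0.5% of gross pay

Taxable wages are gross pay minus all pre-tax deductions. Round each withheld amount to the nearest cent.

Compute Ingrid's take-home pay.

$2,024.06

Healthcare FSA: $99.45
Taxable wages = $2,580.55 − $99.45 = $2,481.10
State withholding: $2,481.10 × 0.065 = $161.27
Municipal income tax: $2,481.10 × 0.01 = $24.81
Social Security (OASDI): $2,580.55 × 0.05 = $129.03
State unemployment insurance (employee share): $2,580.55 × 0.005 = $12.90
Employee stock purchase plan: $2,580.55 × 0.05 = $129.03
Total deductions = $99.45 + $161.27 + $24.81 + $129.03 + $12.90 + $129.03 = $556.49
Net pay = $2,580.55 − $556.49 = $2,024.06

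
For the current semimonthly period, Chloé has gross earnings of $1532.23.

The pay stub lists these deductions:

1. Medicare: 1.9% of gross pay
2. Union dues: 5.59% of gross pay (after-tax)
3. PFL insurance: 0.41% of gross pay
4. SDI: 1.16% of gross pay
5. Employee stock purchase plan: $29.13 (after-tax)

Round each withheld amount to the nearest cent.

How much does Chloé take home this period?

$1364.29

PFL insurance: $1532.23 × 0.0041 = $6.28
SDI: $1532.23 × 0.0116 = $17.77
Medicare: $1532.23 × 0.019 = $29.11
Union dues: $1532.23 × 0.0559 = $85.65
Employee stock purchase plan: $29.13
Total deductions = $6.28 + $17.77 + $29.11 + $85.65 + $29.13 = $167.94
Net pay = $1532.23 − $167.94 = $1364.29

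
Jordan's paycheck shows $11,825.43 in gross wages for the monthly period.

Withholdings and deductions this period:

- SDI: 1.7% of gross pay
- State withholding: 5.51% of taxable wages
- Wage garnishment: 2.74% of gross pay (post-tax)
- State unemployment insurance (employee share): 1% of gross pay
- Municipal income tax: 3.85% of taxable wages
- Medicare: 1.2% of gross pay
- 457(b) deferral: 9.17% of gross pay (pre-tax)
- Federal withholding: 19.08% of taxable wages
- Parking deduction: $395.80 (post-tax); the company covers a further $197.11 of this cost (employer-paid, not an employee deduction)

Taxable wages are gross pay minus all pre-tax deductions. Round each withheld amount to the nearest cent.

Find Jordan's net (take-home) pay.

$6,505.28

457(b) deferral: $11,825.43 × 0.0917 = $1,084.39
Taxable wages = $11,825.43 − $1,084.39 = $10,741.04
Municipal income tax: $10,741.04 × 0.0385 = $413.53
State withholding: $10,741.04 × 0.0551 = $591.83
Federal withholding: $10,741.04 × 0.1908 = $2,049.39
Medicare: $11,825.43 × 0.012 = $141.91
State unemployment insurance (employee share): $11,825.43 × 0.01 = $118.25
SDI: $11,825.43 × 0.017 = $201.03
Wage garnishment: $11,825.43 × 0.0274 = $324.02
Parking deduction: $395.80
(Employer's $197.11 toward parking deduction is not withheld from the employee.)
Total deductions = $1,084.39 + $413.53 + $591.83 + $2,049.39 + $141.91 + $118.25 + $201.03 + $324.02 + $395.80 = $5,320.15
Net pay = $11,825.43 − $5,320.15 = $6,505.28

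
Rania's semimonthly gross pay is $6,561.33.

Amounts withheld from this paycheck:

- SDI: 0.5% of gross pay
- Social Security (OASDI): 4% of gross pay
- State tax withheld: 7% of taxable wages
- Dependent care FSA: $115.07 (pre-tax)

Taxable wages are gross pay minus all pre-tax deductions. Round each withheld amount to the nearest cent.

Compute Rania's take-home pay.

$5,699.76

Dependent care FSA: $115.07
Taxable wages = $6,561.33 − $115.07 = $6,446.26
State tax withheld: $6,446.26 × 0.07 = $451.24
SDI: $6,561.33 × 0.005 = $32.81
Social Security (OASDI): $6,561.33 × 0.04 = $262.45
Total deductions = $115.07 + $451.24 + $32.81 + $262.45 = $861.57
Net pay = $6,561.33 − $861.57 = $5,699.76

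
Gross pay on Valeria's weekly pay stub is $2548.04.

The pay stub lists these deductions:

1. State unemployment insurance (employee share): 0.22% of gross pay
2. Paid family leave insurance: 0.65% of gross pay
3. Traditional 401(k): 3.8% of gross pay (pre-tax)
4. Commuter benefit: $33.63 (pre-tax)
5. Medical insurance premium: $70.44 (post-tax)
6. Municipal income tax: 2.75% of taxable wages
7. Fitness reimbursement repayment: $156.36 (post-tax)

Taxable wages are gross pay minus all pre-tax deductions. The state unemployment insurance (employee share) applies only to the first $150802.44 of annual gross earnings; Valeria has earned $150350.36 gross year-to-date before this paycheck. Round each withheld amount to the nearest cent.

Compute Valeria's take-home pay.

$2106.75

Traditional 401(k): $2548.04 × 0.038 = $96.83
Commuter benefit: $33.63
Pre-tax total = $96.83 + $33.63 = $130.46
Taxable wages = $2548.04 − $130.46 = $2417.58
Municipal income tax: $2417.58 × 0.0275 = $66.48
Paid family leave insurance: $2548.04 × 0.0065 = $16.56
State unemployment insurance (employee share): only $150802.44 − $150350.36 = $452.08 of this check is subject → $452.08 × 0.0022 = $0.99
Medical insurance premium: $70.44
Fitness reimbursement repayment: $156.36
Total deductions = $96.83 + $33.63 + $66.48 + $16.56 + $0.99 + $70.44 + $156.36 = $441.29
Net pay = $2548.04 − $441.29 = $2106.75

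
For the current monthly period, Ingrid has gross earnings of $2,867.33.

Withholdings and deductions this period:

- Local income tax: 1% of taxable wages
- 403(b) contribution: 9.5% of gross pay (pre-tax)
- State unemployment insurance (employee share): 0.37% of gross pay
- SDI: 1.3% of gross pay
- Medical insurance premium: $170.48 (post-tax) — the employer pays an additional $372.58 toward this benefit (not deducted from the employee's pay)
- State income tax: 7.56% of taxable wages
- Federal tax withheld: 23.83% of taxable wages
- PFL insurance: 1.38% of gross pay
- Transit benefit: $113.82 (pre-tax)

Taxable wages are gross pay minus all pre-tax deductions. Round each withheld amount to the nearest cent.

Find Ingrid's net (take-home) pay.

403(b) contribution: $2,867.33 × 0.095 = $272.40
Transit benefit: $113.82
Pre-tax total = $272.40 + $113.82 = $386.22
Taxable wages = $2,867.33 − $386.22 = $2,481.11
Local income tax: $2,481.11 × 0.01 = $24.81
Federal tax withheld: $2,481.11 × 0.2383 = $591.25
State income tax: $2,481.11 × 0.0756 = $187.57
PFL insurance: $2,867.33 × 0.0138 = $39.57
State unemployment insurance (employee share): $2,867.33 × 0.0037 = $10.61
SDI: $2,867.33 × 0.013 = $37.28
Medical insurance premium: $170.48
(Employer's $372.58 toward medical insurance premium is not withheld from the employee.)
Total deductions = $272.40 + $113.82 + $24.81 + $591.25 + $187.57 + $39.57 + $10.61 + $37.28 + $170.48 = $1,447.79
Net pay = $2,867.33 − $1,447.79 = $1,419.54

$1,419.54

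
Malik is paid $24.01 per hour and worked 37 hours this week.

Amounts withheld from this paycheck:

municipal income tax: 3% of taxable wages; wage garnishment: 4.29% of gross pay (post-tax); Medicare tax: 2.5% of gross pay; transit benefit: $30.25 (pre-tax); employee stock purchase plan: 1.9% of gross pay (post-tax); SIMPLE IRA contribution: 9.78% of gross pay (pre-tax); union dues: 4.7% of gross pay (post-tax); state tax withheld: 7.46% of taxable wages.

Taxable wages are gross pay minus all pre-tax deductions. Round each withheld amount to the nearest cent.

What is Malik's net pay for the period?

Gross pay: 37 × $24.01 = $888.37
SIMPLE IRA contribution: $888.37 × 0.0978 = $86.88
Transit benefit: $30.25
Pre-tax total = $86.88 + $30.25 = $117.13
Taxable wages = $888.37 − $117.13 = $771.24
Municipal income tax: $771.24 × 0.03 = $23.14
State tax withheld: $771.24 × 0.0746 = $57.53
Medicare tax: $888.37 × 0.025 = $22.21
Employee stock purchase plan: $888.37 × 0.019 = $16.88
Wage garnishment: $888.37 × 0.0429 = $38.11
Union dues: $888.37 × 0.047 = $41.75
Total deductions = $86.88 + $30.25 + $23.14 + $57.53 + $22.21 + $16.88 + $38.11 + $41.75 = $316.75
Net pay = $888.37 − $316.75 = $571.62

$571.62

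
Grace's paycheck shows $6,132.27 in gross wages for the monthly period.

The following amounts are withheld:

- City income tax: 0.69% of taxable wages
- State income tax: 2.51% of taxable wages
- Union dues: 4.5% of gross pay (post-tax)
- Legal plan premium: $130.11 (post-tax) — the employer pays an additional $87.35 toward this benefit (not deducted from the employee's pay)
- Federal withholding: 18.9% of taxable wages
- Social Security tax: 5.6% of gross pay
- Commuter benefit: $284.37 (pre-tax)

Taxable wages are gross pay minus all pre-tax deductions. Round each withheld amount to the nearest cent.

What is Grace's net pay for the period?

$3,806.05

Commuter benefit: $284.37
Taxable wages = $6,132.27 − $284.37 = $5,847.90
City income tax: $5,847.90 × 0.0069 = $40.35
Federal withholding: $5,847.90 × 0.189 = $1,105.25
State income tax: $5,847.90 × 0.0251 = $146.78
Social Security tax: $6,132.27 × 0.056 = $343.41
Union dues: $6,132.27 × 0.045 = $275.95
Legal plan premium: $130.11
(Employer's $87.35 toward legal plan premium is not withheld from the employee.)
Total deductions = $284.37 + $40.35 + $1,105.25 + $146.78 + $343.41 + $275.95 + $130.11 = $2,326.22
Net pay = $6,132.27 − $2,326.22 = $3,806.05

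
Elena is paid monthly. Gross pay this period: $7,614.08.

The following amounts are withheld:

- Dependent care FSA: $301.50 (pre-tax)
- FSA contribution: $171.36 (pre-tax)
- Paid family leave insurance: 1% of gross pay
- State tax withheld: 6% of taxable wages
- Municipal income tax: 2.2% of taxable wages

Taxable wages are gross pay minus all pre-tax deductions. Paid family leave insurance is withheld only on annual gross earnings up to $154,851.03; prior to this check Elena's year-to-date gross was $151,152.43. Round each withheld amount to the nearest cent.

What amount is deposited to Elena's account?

$6,518.65

Dependent care FSA: $301.50
FSA contribution: $171.36
Pre-tax total = $301.50 + $171.36 = $472.86
Taxable wages = $7,614.08 − $472.86 = $7,141.22
State tax withheld: $7,141.22 × 0.06 = $428.47
Municipal income tax: $7,141.22 × 0.022 = $157.11
Paid family leave insurance: only $154,851.03 − $151,152.43 = $3,698.60 of this check is subject → $3,698.60 × 0.01 = $36.99
Total deductions = $301.50 + $171.36 + $428.47 + $157.11 + $36.99 = $1,095.43
Net pay = $7,614.08 − $1,095.43 = $6,518.65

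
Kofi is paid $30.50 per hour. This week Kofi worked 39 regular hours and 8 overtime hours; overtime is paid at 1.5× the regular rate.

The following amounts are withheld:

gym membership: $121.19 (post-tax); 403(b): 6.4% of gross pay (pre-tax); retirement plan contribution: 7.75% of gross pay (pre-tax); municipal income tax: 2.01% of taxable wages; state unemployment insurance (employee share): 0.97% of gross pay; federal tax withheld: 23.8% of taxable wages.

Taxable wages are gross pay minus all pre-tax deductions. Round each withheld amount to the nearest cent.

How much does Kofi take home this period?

$854.45

Regular pay: 39 × $30.50 = $1,189.50
Overtime pay: 8 × $30.50 × 1.5 = $366.00
Gross pay = $1,189.50 + $366.00 = $1,555.50
Retirement plan contribution: $1,555.50 × 0.0775 = $120.55
403(b): $1,555.50 × 0.064 = $99.55
Pre-tax total = $120.55 + $99.55 = $220.10
Taxable wages = $1,555.50 − $220.10 = $1,335.40
Federal tax withheld: $1,335.40 × 0.238 = $317.83
Municipal income tax: $1,335.40 × 0.0201 = $26.84
State unemployment insurance (employee share): $1,555.50 × 0.0097 = $15.09
Gym membership: $121.19
Total deductions = $120.55 + $99.55 + $317.83 + $26.84 + $15.09 + $121.19 = $701.05
Net pay = $1,555.50 − $701.05 = $854.45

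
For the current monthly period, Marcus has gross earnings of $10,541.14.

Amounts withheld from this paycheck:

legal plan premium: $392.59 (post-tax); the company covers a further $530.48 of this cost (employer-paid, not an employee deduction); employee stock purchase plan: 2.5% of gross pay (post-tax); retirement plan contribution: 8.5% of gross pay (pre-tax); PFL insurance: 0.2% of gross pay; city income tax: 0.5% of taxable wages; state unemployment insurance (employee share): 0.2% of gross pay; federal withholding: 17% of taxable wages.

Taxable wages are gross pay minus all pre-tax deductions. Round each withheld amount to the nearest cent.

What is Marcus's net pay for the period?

$7,258.96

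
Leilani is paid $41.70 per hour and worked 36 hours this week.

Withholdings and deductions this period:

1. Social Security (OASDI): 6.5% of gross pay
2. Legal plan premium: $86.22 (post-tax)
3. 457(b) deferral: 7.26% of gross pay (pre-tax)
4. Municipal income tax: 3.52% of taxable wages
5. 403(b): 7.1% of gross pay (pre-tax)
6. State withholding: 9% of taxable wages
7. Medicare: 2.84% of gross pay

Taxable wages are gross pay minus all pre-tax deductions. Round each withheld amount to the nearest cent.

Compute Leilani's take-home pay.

Gross pay: 36 × $41.70 = $1,501.20
403(b): $1,501.20 × 0.071 = $106.59
457(b) deferral: $1,501.20 × 0.0726 = $108.99
Pre-tax total = $106.59 + $108.99 = $215.58
Taxable wages = $1,501.20 − $215.58 = $1,285.62
Municipal income tax: $1,285.62 × 0.0352 = $45.25
State withholding: $1,285.62 × 0.09 = $115.71
Medicare: $1,501.20 × 0.0284 = $42.63
Social Security (OASDI): $1,501.20 × 0.065 = $97.58
Legal plan premium: $86.22
Total deductions = $106.59 + $108.99 + $45.25 + $115.71 + $42.63 + $97.58 + $86.22 = $602.97
Net pay = $1,501.20 − $602.97 = $898.23

$898.23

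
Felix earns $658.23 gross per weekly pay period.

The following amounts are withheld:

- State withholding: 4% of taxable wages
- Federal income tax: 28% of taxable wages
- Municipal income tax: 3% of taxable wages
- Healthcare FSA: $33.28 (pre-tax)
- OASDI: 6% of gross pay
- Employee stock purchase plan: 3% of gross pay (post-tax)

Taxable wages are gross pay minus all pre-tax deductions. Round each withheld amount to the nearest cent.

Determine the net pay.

$346.97

Healthcare FSA: $33.28
Taxable wages = $658.23 − $33.28 = $624.95
Municipal income tax: $624.95 × 0.03 = $18.75
State withholding: $624.95 × 0.04 = $25.00
Federal income tax: $624.95 × 0.28 = $174.99
OASDI: $658.23 × 0.06 = $39.49
Employee stock purchase plan: $658.23 × 0.03 = $19.75
Total deductions = $33.28 + $18.75 + $25.00 + $174.99 + $39.49 + $19.75 = $311.26
Net pay = $658.23 − $311.26 = $346.97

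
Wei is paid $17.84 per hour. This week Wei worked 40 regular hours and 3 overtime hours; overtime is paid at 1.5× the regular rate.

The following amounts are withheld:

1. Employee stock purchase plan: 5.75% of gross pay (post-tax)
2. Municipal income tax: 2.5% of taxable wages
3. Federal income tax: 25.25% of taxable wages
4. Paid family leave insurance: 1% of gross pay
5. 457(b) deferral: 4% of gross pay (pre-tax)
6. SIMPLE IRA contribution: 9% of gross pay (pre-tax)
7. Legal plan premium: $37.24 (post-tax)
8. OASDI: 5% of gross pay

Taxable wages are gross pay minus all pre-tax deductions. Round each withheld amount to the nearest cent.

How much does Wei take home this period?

$368.49

Regular pay: 40 × $17.84 = $713.60
Overtime pay: 3 × $17.84 × 1.5 = $80.28
Gross pay = $713.60 + $80.28 = $793.88
457(b) deferral: $793.88 × 0.04 = $31.76
SIMPLE IRA contribution: $793.88 × 0.09 = $71.45
Pre-tax total = $31.76 + $71.45 = $103.21
Taxable wages = $793.88 − $103.21 = $690.67
Municipal income tax: $690.67 × 0.025 = $17.27
Federal income tax: $690.67 × 0.2525 = $174.39
Paid family leave insurance: $793.88 × 0.01 = $7.94
OASDI: $793.88 × 0.05 = $39.69
Legal plan premium: $37.24
Employee stock purchase plan: $793.88 × 0.0575 = $45.65
Total deductions = $31.76 + $71.45 + $17.27 + $174.39 + $7.94 + $39.69 + $37.24 + $45.65 = $425.39
Net pay = $793.88 − $425.39 = $368.49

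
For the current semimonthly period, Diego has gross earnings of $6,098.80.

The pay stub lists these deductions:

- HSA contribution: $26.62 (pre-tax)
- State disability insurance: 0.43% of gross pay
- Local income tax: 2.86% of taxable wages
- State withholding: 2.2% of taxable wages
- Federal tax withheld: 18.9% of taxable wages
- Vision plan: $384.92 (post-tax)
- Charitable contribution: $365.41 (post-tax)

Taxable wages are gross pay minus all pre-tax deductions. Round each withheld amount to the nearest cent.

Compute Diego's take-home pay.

HSA contribution: $26.62
Taxable wages = $6,098.80 − $26.62 = $6,072.18
Federal tax withheld: $6,072.18 × 0.189 = $1,147.64
State withholding: $6,072.18 × 0.022 = $133.59
Local income tax: $6,072.18 × 0.0286 = $173.66
State disability insurance: $6,098.80 × 0.0043 = $26.22
Vision plan: $384.92
Charitable contribution: $365.41
Total deductions = $26.62 + $1,147.64 + $133.59 + $173.66 + $26.22 + $384.92 + $365.41 = $2,258.06
Net pay = $6,098.80 − $2,258.06 = $3,840.74

$3,840.74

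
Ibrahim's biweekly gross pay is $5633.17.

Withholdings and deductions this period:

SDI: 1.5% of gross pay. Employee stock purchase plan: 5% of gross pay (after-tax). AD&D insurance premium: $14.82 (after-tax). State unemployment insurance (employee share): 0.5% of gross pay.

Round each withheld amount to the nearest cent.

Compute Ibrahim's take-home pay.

$5224.02

State unemployment insurance (employee share): $5633.17 × 0.005 = $28.17
SDI: $5633.17 × 0.015 = $84.50
AD&D insurance premium: $14.82
Employee stock purchase plan: $5633.17 × 0.05 = $281.66
Total deductions = $28.17 + $84.50 + $14.82 + $281.66 = $409.15
Net pay = $5633.17 − $409.15 = $5224.02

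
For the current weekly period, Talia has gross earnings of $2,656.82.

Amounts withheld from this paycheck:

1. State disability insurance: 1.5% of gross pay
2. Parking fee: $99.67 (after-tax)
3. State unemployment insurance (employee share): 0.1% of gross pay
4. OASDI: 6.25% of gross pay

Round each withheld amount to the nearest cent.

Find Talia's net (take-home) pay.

State disability insurance: $2,656.82 × 0.015 = $39.85
State unemployment insurance (employee share): $2,656.82 × 0.001 = $2.66
OASDI: $2,656.82 × 0.0625 = $166.05
Parking fee: $99.67
Total deductions = $39.85 + $2.66 + $166.05 + $99.67 = $308.23
Net pay = $2,656.82 − $308.23 = $2,348.59

$2,348.59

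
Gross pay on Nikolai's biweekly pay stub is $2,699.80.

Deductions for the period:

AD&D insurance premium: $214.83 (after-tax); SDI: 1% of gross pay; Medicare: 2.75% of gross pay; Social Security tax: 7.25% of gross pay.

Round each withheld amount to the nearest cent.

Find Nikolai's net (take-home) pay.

SDI: $2,699.80 × 0.01 = $27.00
Social Security tax: $2,699.80 × 0.0725 = $195.74
Medicare: $2,699.80 × 0.0275 = $74.24
AD&D insurance premium: $214.83
Total deductions = $27.00 + $195.74 + $74.24 + $214.83 = $511.81
Net pay = $2,699.80 − $511.81 = $2,187.99

$2,187.99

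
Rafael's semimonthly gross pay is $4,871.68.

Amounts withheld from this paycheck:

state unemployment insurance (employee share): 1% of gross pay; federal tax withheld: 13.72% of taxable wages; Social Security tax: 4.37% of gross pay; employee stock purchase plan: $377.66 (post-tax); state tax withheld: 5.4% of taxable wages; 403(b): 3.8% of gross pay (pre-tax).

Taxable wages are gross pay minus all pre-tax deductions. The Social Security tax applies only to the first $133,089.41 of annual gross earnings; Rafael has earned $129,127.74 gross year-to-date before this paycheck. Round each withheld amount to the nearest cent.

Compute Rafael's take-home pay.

$3,190.99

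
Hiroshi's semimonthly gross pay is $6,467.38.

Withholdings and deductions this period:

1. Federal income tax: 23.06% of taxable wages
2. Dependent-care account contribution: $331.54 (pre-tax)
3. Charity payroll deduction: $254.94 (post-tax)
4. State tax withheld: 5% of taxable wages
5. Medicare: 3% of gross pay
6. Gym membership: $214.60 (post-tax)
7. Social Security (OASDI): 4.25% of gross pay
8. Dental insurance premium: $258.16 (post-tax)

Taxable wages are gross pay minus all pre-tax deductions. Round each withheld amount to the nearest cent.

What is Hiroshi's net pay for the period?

Dependent-care account contribution: $331.54
Taxable wages = $6,467.38 − $331.54 = $6,135.84
Federal income tax: $6,135.84 × 0.2306 = $1,414.92
State tax withheld: $6,135.84 × 0.05 = $306.79
Medicare: $6,467.38 × 0.03 = $194.02
Social Security (OASDI): $6,467.38 × 0.0425 = $274.86
Dental insurance premium: $258.16
Gym membership: $214.60
Charity payroll deduction: $254.94
Total deductions = $331.54 + $1,414.92 + $306.79 + $194.02 + $274.86 + $258.16 + $214.60 + $254.94 = $3,249.83
Net pay = $6,467.38 − $3,249.83 = $3,217.55

$3,217.55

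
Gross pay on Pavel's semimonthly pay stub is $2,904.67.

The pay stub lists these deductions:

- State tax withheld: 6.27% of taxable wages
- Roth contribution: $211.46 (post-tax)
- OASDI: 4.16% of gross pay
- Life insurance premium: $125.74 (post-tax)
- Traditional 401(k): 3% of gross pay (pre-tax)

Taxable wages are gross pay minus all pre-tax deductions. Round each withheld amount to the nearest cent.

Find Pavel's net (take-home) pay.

$2,182.84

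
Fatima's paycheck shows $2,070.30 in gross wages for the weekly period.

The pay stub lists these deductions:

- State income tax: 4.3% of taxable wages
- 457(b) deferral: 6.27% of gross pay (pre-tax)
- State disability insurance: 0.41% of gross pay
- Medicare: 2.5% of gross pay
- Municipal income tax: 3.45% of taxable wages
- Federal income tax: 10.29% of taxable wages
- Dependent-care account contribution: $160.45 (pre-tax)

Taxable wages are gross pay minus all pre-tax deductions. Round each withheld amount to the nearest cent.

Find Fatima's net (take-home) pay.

457(b) deferral: $2,070.30 × 0.0627 = $129.81
Dependent-care account contribution: $160.45
Pre-tax total = $129.81 + $160.45 = $290.26
Taxable wages = $2,070.30 − $290.26 = $1,780.04
Federal income tax: $1,780.04 × 0.1029 = $183.17
State income tax: $1,780.04 × 0.043 = $76.54
Municipal income tax: $1,780.04 × 0.0345 = $61.41
Medicare: $2,070.30 × 0.025 = $51.76
State disability insurance: $2,070.30 × 0.0041 = $8.49
Total deductions = $129.81 + $160.45 + $183.17 + $76.54 + $61.41 + $51.76 + $8.49 = $671.63
Net pay = $2,070.30 − $671.63 = $1,398.67

$1,398.67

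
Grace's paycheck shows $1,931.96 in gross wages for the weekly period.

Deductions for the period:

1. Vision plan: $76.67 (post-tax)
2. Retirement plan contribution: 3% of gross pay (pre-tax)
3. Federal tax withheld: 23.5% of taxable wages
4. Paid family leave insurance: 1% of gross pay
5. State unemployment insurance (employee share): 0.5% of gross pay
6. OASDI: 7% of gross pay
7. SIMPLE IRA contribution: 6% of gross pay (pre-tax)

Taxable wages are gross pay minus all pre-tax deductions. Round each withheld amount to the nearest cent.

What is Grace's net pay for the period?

$1,104.04

SIMPLE IRA contribution: $1,931.96 × 0.06 = $115.92
Retirement plan contribution: $1,931.96 × 0.03 = $57.96
Pre-tax total = $115.92 + $57.96 = $173.88
Taxable wages = $1,931.96 − $173.88 = $1,758.08
Federal tax withheld: $1,758.08 × 0.235 = $413.15
Paid family leave insurance: $1,931.96 × 0.01 = $19.32
State unemployment insurance (employee share): $1,931.96 × 0.005 = $9.66
OASDI: $1,931.96 × 0.07 = $135.24
Vision plan: $76.67
Total deductions = $115.92 + $57.96 + $413.15 + $19.32 + $9.66 + $135.24 + $76.67 = $827.92
Net pay = $1,931.96 − $827.92 = $1,104.04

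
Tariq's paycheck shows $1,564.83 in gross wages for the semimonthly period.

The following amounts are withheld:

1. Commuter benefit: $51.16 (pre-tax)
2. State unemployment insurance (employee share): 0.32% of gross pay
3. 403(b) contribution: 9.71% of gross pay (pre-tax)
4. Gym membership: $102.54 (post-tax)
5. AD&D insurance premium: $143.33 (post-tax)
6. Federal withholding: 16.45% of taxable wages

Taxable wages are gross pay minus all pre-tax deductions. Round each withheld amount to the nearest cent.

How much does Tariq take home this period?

$886.85

Commuter benefit: $51.16
403(b) contribution: $1,564.83 × 0.0971 = $151.94
Pre-tax total = $51.16 + $151.94 = $203.10
Taxable wages = $1,564.83 − $203.10 = $1,361.73
Federal withholding: $1,361.73 × 0.1645 = $224.00
State unemployment insurance (employee share): $1,564.83 × 0.0032 = $5.01
AD&D insurance premium: $143.33
Gym membership: $102.54
Total deductions = $51.16 + $151.94 + $224.00 + $5.01 + $143.33 + $102.54 = $677.98
Net pay = $1,564.83 − $677.98 = $886.85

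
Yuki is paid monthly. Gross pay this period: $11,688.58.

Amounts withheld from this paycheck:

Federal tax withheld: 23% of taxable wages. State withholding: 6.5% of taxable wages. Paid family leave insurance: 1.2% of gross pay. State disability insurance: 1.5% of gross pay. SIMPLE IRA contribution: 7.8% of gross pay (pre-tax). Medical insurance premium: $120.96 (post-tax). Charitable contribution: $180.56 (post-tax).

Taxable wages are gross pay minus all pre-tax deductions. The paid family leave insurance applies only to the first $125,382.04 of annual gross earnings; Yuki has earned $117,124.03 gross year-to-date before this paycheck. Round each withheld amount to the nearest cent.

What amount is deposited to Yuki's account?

$7,021.74

SIMPLE IRA contribution: $11,688.58 × 0.078 = $911.71
Taxable wages = $11,688.58 − $911.71 = $10,776.87
State withholding: $10,776.87 × 0.065 = $700.50
Federal tax withheld: $10,776.87 × 0.23 = $2,478.68
State disability insurance: $11,688.58 × 0.015 = $175.33
Paid family leave insurance: only $125,382.04 − $117,124.03 = $8,258.01 of this check is subject → $8,258.01 × 0.012 = $99.10
Charitable contribution: $180.56
Medical insurance premium: $120.96
Total deductions = $911.71 + $700.50 + $2,478.68 + $175.33 + $99.10 + $180.56 + $120.96 = $4,666.84
Net pay = $11,688.58 − $4,666.84 = $7,021.74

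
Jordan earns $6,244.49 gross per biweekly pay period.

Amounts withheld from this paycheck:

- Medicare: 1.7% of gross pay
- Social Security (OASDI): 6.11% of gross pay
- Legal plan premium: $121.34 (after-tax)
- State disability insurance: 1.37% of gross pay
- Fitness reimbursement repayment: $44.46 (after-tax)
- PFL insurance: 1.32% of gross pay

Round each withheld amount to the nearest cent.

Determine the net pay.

State disability insurance: $6,244.49 × 0.0137 = $85.55
PFL insurance: $6,244.49 × 0.0132 = $82.43
Social Security (OASDI): $6,244.49 × 0.0611 = $381.54
Medicare: $6,244.49 × 0.017 = $106.16
Fitness reimbursement repayment: $44.46
Legal plan premium: $121.34
Total deductions = $85.55 + $82.43 + $381.54 + $106.16 + $44.46 + $121.34 = $821.48
Net pay = $6,244.49 − $821.48 = $5,423.01

$5,423.01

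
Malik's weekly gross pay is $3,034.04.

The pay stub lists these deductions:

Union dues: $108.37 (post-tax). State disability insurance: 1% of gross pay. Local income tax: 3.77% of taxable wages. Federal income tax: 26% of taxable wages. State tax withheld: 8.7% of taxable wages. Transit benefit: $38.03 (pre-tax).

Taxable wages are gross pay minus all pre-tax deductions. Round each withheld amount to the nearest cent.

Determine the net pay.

$1,704.74

Transit benefit: $38.03
Taxable wages = $3,034.04 − $38.03 = $2,996.01
Local income tax: $2,996.01 × 0.0377 = $112.95
Federal income tax: $2,996.01 × 0.26 = $778.96
State tax withheld: $2,996.01 × 0.087 = $260.65
State disability insurance: $3,034.04 × 0.01 = $30.34
Union dues: $108.37
Total deductions = $38.03 + $112.95 + $778.96 + $260.65 + $30.34 + $108.37 = $1,329.30
Net pay = $3,034.04 − $1,329.30 = $1,704.74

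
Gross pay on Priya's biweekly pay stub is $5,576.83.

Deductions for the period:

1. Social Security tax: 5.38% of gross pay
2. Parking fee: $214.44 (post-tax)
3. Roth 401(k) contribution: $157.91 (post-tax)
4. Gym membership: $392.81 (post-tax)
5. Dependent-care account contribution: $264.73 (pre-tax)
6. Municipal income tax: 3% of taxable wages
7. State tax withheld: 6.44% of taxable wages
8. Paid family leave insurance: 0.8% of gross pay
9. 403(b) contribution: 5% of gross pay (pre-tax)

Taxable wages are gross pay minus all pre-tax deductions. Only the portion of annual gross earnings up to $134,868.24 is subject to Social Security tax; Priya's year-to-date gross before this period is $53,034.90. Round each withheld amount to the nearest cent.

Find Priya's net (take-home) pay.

$3,448.32

403(b) contribution: $5,576.83 × 0.05 = $278.84
Dependent-care account contribution: $264.73
Pre-tax total = $278.84 + $264.73 = $543.57
Taxable wages = $5,576.83 − $543.57 = $5,033.26
State tax withheld: $5,033.26 × 0.0644 = $324.14
Municipal income tax: $5,033.26 × 0.03 = $151.00
Paid family leave insurance: $5,576.83 × 0.008 = $44.61
Social Security tax: cap not yet reached, full $5,576.83 is subject → $5,576.83 × 0.0538 = $300.03
Gym membership: $392.81
Roth 401(k) contribution: $157.91
Parking fee: $214.44
Total deductions = $278.84 + $264.73 + $324.14 + $151.00 + $44.61 + $300.03 + $392.81 + $157.91 + $214.44 = $2,128.51
Net pay = $5,576.83 − $2,128.51 = $3,448.32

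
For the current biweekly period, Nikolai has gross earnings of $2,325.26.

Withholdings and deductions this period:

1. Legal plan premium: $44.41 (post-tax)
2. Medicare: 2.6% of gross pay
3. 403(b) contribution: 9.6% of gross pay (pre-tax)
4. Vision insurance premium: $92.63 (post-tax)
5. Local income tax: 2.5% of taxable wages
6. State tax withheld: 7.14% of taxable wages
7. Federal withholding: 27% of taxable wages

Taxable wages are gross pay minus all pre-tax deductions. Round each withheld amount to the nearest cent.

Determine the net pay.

$1,134.35

403(b) contribution: $2,325.26 × 0.096 = $223.22
Taxable wages = $2,325.26 − $223.22 = $2,102.04
Local income tax: $2,102.04 × 0.025 = $52.55
Federal withholding: $2,102.04 × 0.27 = $567.55
State tax withheld: $2,102.04 × 0.0714 = $150.09
Medicare: $2,325.26 × 0.026 = $60.46
Legal plan premium: $44.41
Vision insurance premium: $92.63
Total deductions = $223.22 + $52.55 + $567.55 + $150.09 + $60.46 + $44.41 + $92.63 = $1,190.91
Net pay = $2,325.26 − $1,190.91 = $1,134.35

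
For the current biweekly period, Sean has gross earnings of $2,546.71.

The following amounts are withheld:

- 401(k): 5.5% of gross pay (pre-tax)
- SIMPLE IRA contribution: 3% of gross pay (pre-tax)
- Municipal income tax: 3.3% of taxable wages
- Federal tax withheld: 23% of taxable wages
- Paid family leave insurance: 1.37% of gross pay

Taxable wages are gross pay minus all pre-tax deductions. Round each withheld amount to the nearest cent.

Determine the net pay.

$1,682.49

401(k): $2,546.71 × 0.055 = $140.07
SIMPLE IRA contribution: $2,546.71 × 0.03 = $76.40
Pre-tax total = $140.07 + $76.40 = $216.47
Taxable wages = $2,546.71 − $216.47 = $2,330.24
Federal tax withheld: $2,330.24 × 0.23 = $535.96
Municipal income tax: $2,330.24 × 0.033 = $76.90
Paid family leave insurance: $2,546.71 × 0.0137 = $34.89
Total deductions = $140.07 + $76.40 + $535.96 + $76.90 + $34.89 = $864.22
Net pay = $2,546.71 − $864.22 = $1,682.49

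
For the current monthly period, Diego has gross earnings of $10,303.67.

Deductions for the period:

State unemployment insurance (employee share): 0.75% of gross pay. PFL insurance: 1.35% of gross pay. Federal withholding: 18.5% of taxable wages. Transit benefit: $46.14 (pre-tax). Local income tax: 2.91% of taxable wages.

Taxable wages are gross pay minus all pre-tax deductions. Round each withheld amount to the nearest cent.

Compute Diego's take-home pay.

$7,845.02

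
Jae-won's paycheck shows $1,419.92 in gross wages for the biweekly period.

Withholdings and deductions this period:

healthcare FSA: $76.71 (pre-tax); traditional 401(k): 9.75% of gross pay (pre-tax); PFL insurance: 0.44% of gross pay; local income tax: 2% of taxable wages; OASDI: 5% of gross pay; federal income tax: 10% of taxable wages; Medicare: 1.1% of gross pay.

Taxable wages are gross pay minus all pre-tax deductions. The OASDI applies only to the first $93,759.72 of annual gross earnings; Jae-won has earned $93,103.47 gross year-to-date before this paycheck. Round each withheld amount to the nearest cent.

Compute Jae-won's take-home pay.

$1,005.51

Healthcare FSA: $76.71
Traditional 401(k): $1,419.92 × 0.0975 = $138.44
Pre-tax total = $76.71 + $138.44 = $215.15
Taxable wages = $1,419.92 − $215.15 = $1,204.77
Local income tax: $1,204.77 × 0.02 = $24.10
Federal income tax: $1,204.77 × 0.1 = $120.48
OASDI: only $93,759.72 − $93,103.47 = $656.25 of this check is subject → $656.25 × 0.05 = $32.81
Medicare: $1,419.92 × 0.011 = $15.62
PFL insurance: $1,419.92 × 0.0044 = $6.25
Total deductions = $76.71 + $138.44 + $24.10 + $120.48 + $32.81 + $15.62 + $6.25 = $414.41
Net pay = $1,419.92 − $414.41 = $1,005.51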